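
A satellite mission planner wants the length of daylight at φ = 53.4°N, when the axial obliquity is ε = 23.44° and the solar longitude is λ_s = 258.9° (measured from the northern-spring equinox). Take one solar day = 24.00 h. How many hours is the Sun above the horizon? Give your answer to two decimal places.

7.36 h

Solar declination: sin δ = sin ε · sin λ_s = sin 23.44° × sin 258.9° = -0.39035, so δ = -22.976°.
cos H₀ = −tan φ · tan δ = −tan(+53.4°) × tan(-22.976°) = 0.5709, so H₀ = 0.9632 rad = 55.19°.
Daylight = 2H₀/(2π) × 24.00 h = (0.9632/π) × 24.00 = 7.36 h.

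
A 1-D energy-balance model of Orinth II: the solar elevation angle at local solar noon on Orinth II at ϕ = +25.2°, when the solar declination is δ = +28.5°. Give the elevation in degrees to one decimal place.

At local noon the hour angle is zero, so the zenith angle equals |ϕ − δ| = |+25.2° − (+28.500°)| = 3.300°.
Elevation = 90° − 3.300° = 86.7°.

86.7°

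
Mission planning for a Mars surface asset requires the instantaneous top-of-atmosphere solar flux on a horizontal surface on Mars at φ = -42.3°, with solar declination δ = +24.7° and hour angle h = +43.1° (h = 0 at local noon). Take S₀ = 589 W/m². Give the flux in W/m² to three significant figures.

cos θ_z = sin φ sin δ + cos φ cos δ cos h = -0.281230 + 0.490640 = 0.209410.
Flux = S₀ · cos θ_z = 589 × 0.209410 = 123.3 W/m².

123 W/m²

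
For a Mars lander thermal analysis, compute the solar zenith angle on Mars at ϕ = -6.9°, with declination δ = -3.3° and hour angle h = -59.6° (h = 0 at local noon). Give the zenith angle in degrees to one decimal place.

cos θ_z = sin ϕ sin δ + cos ϕ cos δ cos h = 0.006916 + 0.501536 = 0.508452.
θ_z = arccos(0.508452) = 59.4°.

θ_z = 59.4°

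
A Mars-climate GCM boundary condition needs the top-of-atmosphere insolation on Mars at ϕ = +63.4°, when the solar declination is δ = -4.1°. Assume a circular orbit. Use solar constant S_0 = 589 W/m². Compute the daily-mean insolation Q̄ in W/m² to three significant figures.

Q̄ ≈ 65.8 W/m²

cos h₀ = −tan(+63.4°) tan(-4.100°) = 0.1431, h₀ = 1.4272 rad.
Bracket: h₀ sin ϕ sin δ + cos ϕ cos δ sin h₀ = 1.4272×0.89415×-0.07150 + 0.44776×0.99744×0.98970 = -0.091243 + 0.442014 = 0.350771.
Q̄ = (S_0/π) × [bracket] = (589/π) × 0.350771 = 65.76 W/m².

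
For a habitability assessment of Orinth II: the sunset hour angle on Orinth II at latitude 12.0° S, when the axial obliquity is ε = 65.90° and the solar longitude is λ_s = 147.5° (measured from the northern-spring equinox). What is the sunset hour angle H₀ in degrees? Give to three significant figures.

H₀ = 83.1°

Solar declination: sin δ = sin ε · sin λ_s = sin 65.90° × sin 147.5° = 0.49047, so δ = +29.371°.
cos H₀ = −tan φ · tan δ = −tan(-12.0°) × tan(+29.371°) = 0.1196, so H₀ = 1.4509 rad = 83.13°.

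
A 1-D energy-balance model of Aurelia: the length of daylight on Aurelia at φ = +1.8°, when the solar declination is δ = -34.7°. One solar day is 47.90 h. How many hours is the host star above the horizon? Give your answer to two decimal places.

23.62 h

cos H₀ = −tan φ · tan δ = −tan(+1.8°) × tan(-34.700°) = 0.0218, so H₀ = 1.5490 rad = 88.75°.
Daylight = 2H₀/(2π) × 47.90 h = (1.5490/π) × 47.90 = 23.62 h.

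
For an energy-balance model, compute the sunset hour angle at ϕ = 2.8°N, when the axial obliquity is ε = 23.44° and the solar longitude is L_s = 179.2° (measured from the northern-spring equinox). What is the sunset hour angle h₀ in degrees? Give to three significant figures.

Solar declination: sin δ = sin ε · sin L_s = sin 23.44° × sin 179.2° = 0.00555, so δ = +0.318°.
cos h₀ = −tan ϕ · tan δ = −tan(+2.8°) × tan(+0.318°) = -0.0003, so h₀ = 1.5711 rad = 90.02°.

h₀ = 90.0°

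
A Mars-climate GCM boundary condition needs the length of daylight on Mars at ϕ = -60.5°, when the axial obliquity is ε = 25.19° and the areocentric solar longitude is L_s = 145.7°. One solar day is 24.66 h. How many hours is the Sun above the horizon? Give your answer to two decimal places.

8.78 h

sin δ = sin 25.19° × sin 145.7° = 0.23985, so δ = +13.878°.
cos h₀ = −tan ϕ · tan δ = −tan(-60.5°) × tan(+13.878°) = 0.4367, so h₀ = 1.1189 rad = 64.11°.
Daylight = 2h₀/(2π) × 24.66 h = (1.1189/π) × 24.66 = 8.78 h.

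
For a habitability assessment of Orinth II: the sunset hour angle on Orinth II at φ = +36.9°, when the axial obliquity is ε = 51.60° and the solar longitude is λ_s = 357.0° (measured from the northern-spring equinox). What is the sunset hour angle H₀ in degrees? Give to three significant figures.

Solar declination: sin δ = sin ε · sin λ_s = sin 51.60° × sin 357.0° = -0.04102, so δ = -2.351°.
cos H₀ = −tan φ · tan δ = −tan(+36.9°) × tan(-2.351°) = 0.0308, so H₀ = 1.5400 rad = 88.23°.

H₀ = 88.2°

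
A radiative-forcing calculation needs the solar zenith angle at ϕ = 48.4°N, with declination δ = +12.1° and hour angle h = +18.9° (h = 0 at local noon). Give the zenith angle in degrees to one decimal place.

cos θ_z = sin ϕ sin δ + cos ϕ cos δ cos h = 0.156752 + 0.614176 = 0.770928.
θ_z = arccos(0.770928) = 39.6°.

θ_z = 39.6°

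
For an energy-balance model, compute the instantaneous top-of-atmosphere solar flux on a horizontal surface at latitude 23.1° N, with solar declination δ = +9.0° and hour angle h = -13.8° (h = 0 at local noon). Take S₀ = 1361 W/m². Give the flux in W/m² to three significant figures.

1.28e+03 W/m²

cos θ_z = sin φ sin δ + cos φ cos δ cos h = 0.061375 + 0.882273 = 0.943648.
Flux = S₀ · cos θ_z = 1361 × 0.943648 = 1284 W/m².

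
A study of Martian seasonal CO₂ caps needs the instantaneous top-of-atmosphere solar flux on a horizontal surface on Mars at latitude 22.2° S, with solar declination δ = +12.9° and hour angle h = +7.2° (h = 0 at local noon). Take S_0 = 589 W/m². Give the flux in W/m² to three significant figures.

cos θ_z = sin ϕ sin δ + cos ϕ cos δ cos h = -0.084353 + 0.895386 = 0.811033.
Flux = S_0 · cos θ_z = 589 × 0.811033 = 477.7 W/m².

478 W/m²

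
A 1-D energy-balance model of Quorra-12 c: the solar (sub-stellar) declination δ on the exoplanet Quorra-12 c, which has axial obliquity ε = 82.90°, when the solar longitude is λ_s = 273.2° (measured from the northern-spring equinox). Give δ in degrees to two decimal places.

δ = -82.22°

sin δ = sin ε · sin λ_s = sin 82.90° × sin 273.2° = -0.990785.
δ = arcsin(-0.990785) = -82.22°.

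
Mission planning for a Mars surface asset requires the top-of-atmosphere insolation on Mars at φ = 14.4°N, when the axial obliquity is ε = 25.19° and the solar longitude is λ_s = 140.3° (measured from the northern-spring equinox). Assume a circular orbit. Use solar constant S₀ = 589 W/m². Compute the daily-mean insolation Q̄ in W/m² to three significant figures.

Q̄ ≈ 195 W/m²

Solar declination: sin δ = sin ε · sin λ_s = sin 25.19° × sin 140.3° = 0.27187, so δ = +15.776°.
cos H₀ = −tan(+14.4°) tan(+15.776°) = -0.0725, H₀ = 1.6434 rad.
Bracket: H₀ sin φ sin δ + cos φ cos δ sin H₀ = 1.6434×0.24869×0.27187 + 0.96858×0.96233×0.99737 = 0.111112 + 0.929642 = 1.040754.
Q̄ = (S₀/π) × [bracket] = (589/π) × 1.040754 = 195.1 W/m².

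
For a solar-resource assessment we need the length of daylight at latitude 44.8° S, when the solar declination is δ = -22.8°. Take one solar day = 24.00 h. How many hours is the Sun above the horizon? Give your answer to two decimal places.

cos H₀ = −tan φ · tan δ = −tan(-44.8°) × tan(-22.800°) = -0.4174, so H₀ = 2.0014 rad = 114.67°.
Daylight = 2H₀/(2π) × 24.00 h = (2.0014/π) × 24.00 = 15.29 h.

15.29 h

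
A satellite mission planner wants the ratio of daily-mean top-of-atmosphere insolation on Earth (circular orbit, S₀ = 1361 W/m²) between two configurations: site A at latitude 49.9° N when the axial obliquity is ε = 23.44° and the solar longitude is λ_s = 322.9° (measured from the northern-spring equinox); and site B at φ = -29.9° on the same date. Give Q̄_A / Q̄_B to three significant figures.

— Configuration A (φ=+49.9°):
Solar declination: sin δ = sin ε · sin λ_s = sin 23.44° × sin 322.9° = -0.23995, so δ = -13.884°.
cos H₀ = −tan(+49.9°) tan(-13.884°) = 0.2935, H₀ = 1.2729 rad.
Bracket: H₀ sin φ sin δ + cos φ cos δ sin H₀ = 1.2729×0.76492×-0.23995 + 0.64412×0.97079×0.95595 = -0.233631 + 0.597761 = 0.364130.
Q̄ = (S₀/π) × [bracket] = (1361/π) × 0.364130 = 157.75 W/m².
— Configuration B (φ=-29.9°):
cos H₀ = −tan(-29.9°) tan(-13.884°) = -0.1421, H₀ = 1.7134 rad.
Bracket: H₀ sin φ sin δ + cos φ cos δ sin H₀ = 1.7134×-0.49849×-0.23995 + 0.86690×0.97079×0.98985 = 0.204944 + 0.833036 = 1.037980.
Q̄ = (S₀/π) × [bracket] = (1361/π) × 1.037980 = 449.67 W/m².
Ratio Q̄_A / Q̄_B = 157.75 / 449.67 = 0.3508.

Q̄_A / Q̄_B ≈ 0.351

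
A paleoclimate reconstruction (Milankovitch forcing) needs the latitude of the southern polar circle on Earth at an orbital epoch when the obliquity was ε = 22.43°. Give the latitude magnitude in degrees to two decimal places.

The polar circle is the lowest latitude that experiences at least one full rotation of continuous darkness at the northern-summer solstice; it lies at |ϕ| = 90° − ε = 90° − 22.43° = 67.57°.

67.57°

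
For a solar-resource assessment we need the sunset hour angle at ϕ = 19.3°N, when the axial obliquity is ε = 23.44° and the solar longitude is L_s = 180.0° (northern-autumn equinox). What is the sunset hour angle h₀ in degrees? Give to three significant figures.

h₀ = 90.0°

Solar declination: sin δ = sin ε · sin L_s = sin 23.44° × sin 180.0° = 0.00000, so δ = +0.000°.
cos h₀ = −tan ϕ · tan δ = −tan(+19.3°) × tan(+0.000°) = -0.0000, so h₀ = 1.5708 rad = 90.00°.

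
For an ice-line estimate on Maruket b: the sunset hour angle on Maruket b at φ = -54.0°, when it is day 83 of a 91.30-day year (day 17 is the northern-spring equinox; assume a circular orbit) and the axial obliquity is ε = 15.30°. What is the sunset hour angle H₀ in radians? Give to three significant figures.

Solar longitude: λ_s = 360° × (83 − 17)/91.30 = 260.241°.
sin δ = sin 15.30° × sin 260.241° = -0.26005, so δ = -15.073°.
cos H₀ = −tan φ · tan δ = −tan(-54.0°) × tan(-15.073°) = -0.3707, so H₀ = 1.9505 rad = 111.76°.

H₀ = 1.95 rad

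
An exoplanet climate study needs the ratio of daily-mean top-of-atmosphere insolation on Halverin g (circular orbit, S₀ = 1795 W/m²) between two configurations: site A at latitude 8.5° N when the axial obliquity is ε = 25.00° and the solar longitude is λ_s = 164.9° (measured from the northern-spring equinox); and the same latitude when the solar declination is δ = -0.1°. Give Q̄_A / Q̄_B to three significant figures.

Q̄_A / Q̄_B ≈ 1.02

— Configuration A (φ=+8.5°):
Solar declination: sin δ = sin ε · sin λ_s = sin 25.00° × sin 164.9° = 0.11009, so δ = +6.321°.
cos H₀ = −tan(+8.5°) tan(+6.321°) = -0.0166, H₀ = 1.5874 rad.
Bracket: H₀ sin φ sin δ + cos φ cos δ sin H₀ = 1.5874×0.14781×0.11009 + 0.98902×0.99392×0.99986 = 0.025831 + 0.982869 = 1.008700.
Q̄ = (S₀/π) × [bracket] = (1795/π) × 1.008700 = 576.34 W/m².
— Configuration B (φ=+8.5°):
cos H₀ = −tan(+8.5°) tan(-0.100°) = 0.0003, H₀ = 1.5705 rad.
Bracket: H₀ sin φ sin δ + cos φ cos δ sin H₀ = 1.5705×0.14781×-0.00175 + 0.98902×1.00000×1.00000 = -0.000406 + 0.989020 = 0.988614.
Q̄ = (S₀/π) × [bracket] = (1795/π) × 0.988614 = 564.86 W/m².
Ratio Q̄_A / Q̄_B = 576.34 / 564.86 = 1.020.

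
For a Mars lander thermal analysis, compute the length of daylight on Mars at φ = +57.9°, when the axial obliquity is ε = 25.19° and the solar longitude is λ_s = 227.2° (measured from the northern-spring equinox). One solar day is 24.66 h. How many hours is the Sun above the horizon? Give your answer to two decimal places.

8.00 h

Solar declination: sin δ = sin ε · sin λ_s = sin 25.19° × sin 227.2° = -0.31229, so δ = -18.197°.
cos H₀ = −tan φ · tan δ = −tan(+57.9°) × tan(-18.197°) = 0.5240, so H₀ = 1.0192 rad = 58.40°.
Daylight = 2H₀/(2π) × 24.66 h = (1.0192/π) × 24.66 = 8.00 h.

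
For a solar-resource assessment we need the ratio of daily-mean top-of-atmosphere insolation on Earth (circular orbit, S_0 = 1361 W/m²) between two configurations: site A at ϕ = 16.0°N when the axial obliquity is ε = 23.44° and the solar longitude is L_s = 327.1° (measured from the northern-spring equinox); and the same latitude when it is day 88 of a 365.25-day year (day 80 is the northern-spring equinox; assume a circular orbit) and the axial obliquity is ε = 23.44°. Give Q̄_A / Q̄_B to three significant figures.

Q̄_A / Q̄_B ≈ 0.861

— Configuration A (ϕ=+16.0°):
Solar declination: sin δ = sin ε · sin L_s = sin 23.44° × sin 327.1° = -0.21607, so δ = -12.478°.
cos h₀ = −tan(+16.0°) tan(-12.478°) = 0.0635, h₀ = 1.5073 rad.
Bracket: h₀ sin ϕ sin δ + cos ϕ cos δ sin h₀ = 1.5073×0.27564×-0.21607 + 0.96126×0.97638×0.99798 = -0.089771 + 0.936659 = 0.846888.
Q̄ = (S_0/π) × [bracket] = (1361/π) × 0.846888 = 366.89 W/m².
— Configuration B (ϕ=+16.0°):
Solar longitude: L_s = 360° × (88 − 80)/365.25 = 7.885°.
sin δ = sin 23.44° × sin 7.885° = 0.05457, so δ = +3.128°.
cos h₀ = −tan(+16.0°) tan(+3.128°) = -0.0157, h₀ = 1.5865 rad.
Bracket: h₀ sin ϕ sin δ + cos ϕ cos δ sin h₀ = 1.5865×0.27564×0.05457 + 0.96126×0.99851×0.99988 = 0.023864 + 0.959713 = 0.983577.
Q̄ = (S_0/π) × [bracket] = (1361/π) × 0.983577 = 426.10 W/m².
Ratio Q̄_A / Q̄_B = 366.89 / 426.10 = 0.8610.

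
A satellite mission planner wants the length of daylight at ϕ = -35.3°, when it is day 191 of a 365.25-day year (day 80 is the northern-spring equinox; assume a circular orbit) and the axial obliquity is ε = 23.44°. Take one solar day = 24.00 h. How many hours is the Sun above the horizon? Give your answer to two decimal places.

Solar longitude: L_s = 360° × (191 − 80)/365.25 = 109.405°.
sin δ = sin 23.44° × sin 109.405° = 0.37519, so δ = +22.036°.
cos h₀ = −tan ϕ · tan δ = −tan(-35.3°) × tan(+22.036°) = 0.2866, so h₀ = 1.2801 rad = 73.35°.
Daylight = 2h₀/(2π) × 24.00 h = (1.2801/π) × 24.00 = 9.78 h.

9.78 h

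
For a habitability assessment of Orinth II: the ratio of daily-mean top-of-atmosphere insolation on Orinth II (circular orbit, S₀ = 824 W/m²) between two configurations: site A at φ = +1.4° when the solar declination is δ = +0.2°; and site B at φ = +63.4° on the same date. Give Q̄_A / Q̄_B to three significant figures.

Q̄_A / Q̄_B ≈ 2.21

— Configuration A (φ=+1.4°):
cos H₀ = −tan(+1.4°) tan(+0.200°) = -0.0001, H₀ = 1.5709 rad.
Bracket: H₀ sin φ sin δ + cos φ cos δ sin H₀ = 1.5709×0.02443×0.00349 + 0.99970×0.99999×1.00000 = 0.000134 + 0.999690 = 0.999824.
Q̄ = (S₀/π) × [bracket] = (824/π) × 0.999824 = 262.24 W/m².
— Configuration B (φ=+63.4°):
cos H₀ = −tan(+63.4°) tan(+0.200°) = -0.0070, H₀ = 1.5778 rad.
Bracket: H₀ sin φ sin δ + cos φ cos δ sin H₀ = 1.5778×0.89415×0.00349 + 0.44776×0.99999×0.99998 = 0.004924 + 0.447747 = 0.452671.
Q̄ = (S₀/π) × [bracket] = (824/π) × 0.452671 = 118.73 W/m².
Ratio Q̄_A / Q̄_B = 262.24 / 118.73 = 2.209.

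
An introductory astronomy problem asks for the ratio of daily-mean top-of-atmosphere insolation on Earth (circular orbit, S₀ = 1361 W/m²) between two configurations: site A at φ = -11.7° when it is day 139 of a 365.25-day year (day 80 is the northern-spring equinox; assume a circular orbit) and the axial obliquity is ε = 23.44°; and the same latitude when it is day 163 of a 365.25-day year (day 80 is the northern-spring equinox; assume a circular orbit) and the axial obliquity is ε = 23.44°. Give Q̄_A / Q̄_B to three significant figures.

— Configuration A (φ=-11.7°):
Solar longitude: λ_s = 360° × (139 − 80)/365.25 = 58.152°.
sin δ = sin 23.44° × sin 58.152° = 0.33790, so δ = +19.749°.
cos H₀ = −tan(-11.7°) tan(+19.749°) = 0.0743, H₀ = 1.4964 rad.
Bracket: H₀ sin φ sin δ + cos φ cos δ sin H₀ = 1.4964×-0.20279×0.33790 + 0.97922×0.94118×0.99723 = -0.102537 + 0.919069 = 0.816532.
Q̄ = (S₀/π) × [bracket] = (1361/π) × 0.816532 = 353.74 W/m².
— Configuration B (φ=-11.7°):
Solar longitude: λ_s = 360° × (163 − 80)/365.25 = 81.807°.
sin δ = sin 23.44° × sin 81.807° = 0.39373, so δ = +23.187°.
cos H₀ = −tan(-11.7°) tan(+23.187°) = 0.0887, H₀ = 1.4820 rad.
Bracket: H₀ sin φ sin δ + cos φ cos δ sin H₀ = 1.4820×-0.20279×0.39373 + 0.97922×0.91923×0.99606 = -0.118330 + 0.896582 = 0.778252.
Q̄ = (S₀/π) × [bracket] = (1361/π) × 0.778252 = 337.15 W/m².
Ratio Q̄_A / Q̄_B = 353.74 / 337.15 = 1.049.

Q̄_A / Q̄_B ≈ 1.05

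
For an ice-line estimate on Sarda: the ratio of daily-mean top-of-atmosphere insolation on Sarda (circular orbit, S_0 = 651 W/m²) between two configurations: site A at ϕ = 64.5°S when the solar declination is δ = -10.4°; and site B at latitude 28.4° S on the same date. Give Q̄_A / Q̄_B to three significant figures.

Q̄_A / Q̄_B ≈ 0.708

— Configuration A (ϕ=-64.5°):
cos h₀ = −tan(-64.5°) tan(-10.400°) = -0.3848, h₀ = 1.9658 rad.
Bracket: h₀ sin ϕ sin δ + cos ϕ cos δ sin h₀ = 1.9658×-0.90259×-0.18052 + 0.43051×0.98357×0.92301 = 0.320299 + 0.390836 = 0.711135.
Q̄ = (S_0/π) × [bracket] = (651/π) × 0.711135 = 147.36 W/m².
— Configuration B (ϕ=-28.4°):
cos h₀ = −tan(-28.4°) tan(-10.400°) = -0.0992, h₀ = 1.6702 rad.
Bracket: h₀ sin ϕ sin δ + cos ϕ cos δ sin h₀ = 1.6702×-0.47562×-0.18052 + 0.87965×0.98357×0.99506 = 0.143402 + 0.860923 = 1.004325.
Q̄ = (S_0/π) × [bracket] = (651/π) × 1.004325 = 208.12 W/m².
Ratio Q̄_A / Q̄_B = 147.36 / 208.12 = 0.7081.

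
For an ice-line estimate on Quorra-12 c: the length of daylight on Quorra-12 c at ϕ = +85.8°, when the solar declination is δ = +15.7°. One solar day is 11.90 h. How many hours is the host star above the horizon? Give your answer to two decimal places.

11.90 h

Sunrise equation: cos h₀ = −tan ϕ · tan δ = -3.8277 ≤ −1, so the host star never sets (polar day) and h₀ = π.
Daylight = 2h₀/(2π) × 11.90 h = (3.1416/π) × 11.90 = 11.90 h.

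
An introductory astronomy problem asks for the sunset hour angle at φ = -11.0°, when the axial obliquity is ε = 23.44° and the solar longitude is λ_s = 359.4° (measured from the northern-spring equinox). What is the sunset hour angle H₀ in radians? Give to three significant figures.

Solar declination: sin δ = sin ε · sin λ_s = sin 23.44° × sin 359.4° = -0.00417, so δ = -0.239°.
cos H₀ = −tan φ · tan δ = −tan(-11.0°) × tan(-0.239°) = -0.0008, so H₀ = 1.5716 rad = 90.05°.

H₀ = 1.57 rad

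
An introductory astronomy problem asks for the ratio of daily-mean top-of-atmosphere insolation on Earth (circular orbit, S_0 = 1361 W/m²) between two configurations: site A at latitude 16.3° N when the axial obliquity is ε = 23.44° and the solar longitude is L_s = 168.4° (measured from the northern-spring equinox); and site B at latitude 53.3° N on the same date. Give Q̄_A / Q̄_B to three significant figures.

Q̄_A / Q̄_B ≈ 1.42

— Configuration A (ϕ=+16.3°):
Solar declination: sin δ = sin ε · sin L_s = sin 23.44° × sin 168.4° = 0.07999, so δ = +4.588°.
cos h₀ = −tan(+16.3°) tan(+4.588°) = -0.0235, h₀ = 1.5943 rad.
Bracket: h₀ sin ϕ sin δ + cos ϕ cos δ sin h₀ = 1.5943×0.28067×0.07999 + 0.95981×0.99680×0.99972 = 0.035793 + 0.956471 = 0.992264.
Q̄ = (S_0/π) × [bracket] = (1361/π) × 0.992264 = 429.87 W/m².
— Configuration B (ϕ=+53.3°):
cos h₀ = −tan(+53.3°) tan(+4.588°) = -0.1077, h₀ = 1.6787 rad.
Bracket: h₀ sin ϕ sin δ + cos ϕ cos δ sin h₀ = 1.6787×0.80178×0.07999 + 0.59763×0.99680×0.99419 = 0.107662 + 0.592256 = 0.699918.
Q̄ = (S_0/π) × [bracket] = (1361/π) × 0.699918 = 303.22 W/m².
Ratio Q̄_A / Q̄_B = 429.87 / 303.22 = 1.418.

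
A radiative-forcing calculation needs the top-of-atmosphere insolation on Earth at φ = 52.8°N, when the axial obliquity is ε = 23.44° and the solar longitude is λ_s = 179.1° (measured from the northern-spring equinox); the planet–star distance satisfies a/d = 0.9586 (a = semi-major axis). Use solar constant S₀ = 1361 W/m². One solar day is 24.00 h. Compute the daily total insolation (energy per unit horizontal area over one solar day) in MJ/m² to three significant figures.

Solar declination: sin δ = sin ε · sin λ_s = sin 23.44° × sin 179.1° = 0.00625, so δ = +0.358°.
cos H₀ = −tan(+52.8°) tan(+0.358°) = -0.0082, H₀ = 1.5790 rad.
Bracket: H₀ sin φ sin δ + cos φ cos δ sin H₀ = 1.5790×0.79653×0.00625 + 0.60460×0.99998×0.99997 = 0.007861 + 0.604570 = 0.612431.
Inverse-square distance factor (a/d)² = 0.9586² = 0.918914.
Q̄ = (S₀/π) × 0.918914 × [bracket] = (1361/π) × 0.918914 × 0.612431 = 243.80 W/m².
Daily total = Q̄ × 24.00 h × 3600 s/h = 243.80 × 24.00 × 3600 / 10⁶ = 21.06 MJ/m².

21.1 MJ/m²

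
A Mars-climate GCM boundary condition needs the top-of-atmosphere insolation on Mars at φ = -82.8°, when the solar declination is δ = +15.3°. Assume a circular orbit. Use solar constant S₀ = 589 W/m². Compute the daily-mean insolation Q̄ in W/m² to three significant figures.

cos H₀ = −tan(-82.8°) tan(+15.300°) = 2.1655 ≥ 1 ⇒ polar night, H₀ = 0 and Q̄ = 0.

Q̄ ≈ 0.00 W/m²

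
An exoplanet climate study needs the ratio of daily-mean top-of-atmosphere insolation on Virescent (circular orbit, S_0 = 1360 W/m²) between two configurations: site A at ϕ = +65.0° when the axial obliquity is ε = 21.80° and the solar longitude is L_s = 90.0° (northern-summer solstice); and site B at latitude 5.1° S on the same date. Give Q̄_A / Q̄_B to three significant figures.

— Configuration A (ϕ=+65.0°):
Solar declination: sin δ = sin ε · sin L_s = sin 21.80° × sin 90.0° = 0.37137, so δ = +21.800°.
cos h₀ = −tan(+65.0°) tan(+21.800°) = -0.8577, h₀ = 2.6017 rad.
Bracket: h₀ sin ϕ sin δ + cos ϕ cos δ sin h₀ = 2.6017×0.90631×0.37137 + 0.42262×0.92849×0.51408 = 0.875671 + 0.201724 = 1.077395.
Q̄ = (S_0/π) × [bracket] = (1360/π) × 1.077395 = 466.41 W/m².
— Configuration B (ϕ=-5.1°):
cos h₀ = −tan(-5.1°) tan(+21.800°) = 0.0357, h₀ = 1.5351 rad.
Bracket: h₀ sin ϕ sin δ + cos ϕ cos δ sin h₀ = 1.5351×-0.08889×0.37137 + 0.99604×0.92849×0.99936 = -0.050675 + 0.924221 = 0.873546.
Q̄ = (S_0/π) × [bracket] = (1360/π) × 0.873546 = 378.16 W/m².
Ratio Q̄_A / Q̄_B = 466.41 / 378.16 = 1.233.

Q̄_A / Q̄_B ≈ 1.23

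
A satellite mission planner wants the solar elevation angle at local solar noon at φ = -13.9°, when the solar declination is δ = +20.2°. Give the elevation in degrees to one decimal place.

55.9°

At local noon the hour angle is zero, so the zenith angle equals |φ − δ| = |-13.9° − (+20.200°)| = 34.100°.
Elevation = 90° − 34.100° = 55.9°.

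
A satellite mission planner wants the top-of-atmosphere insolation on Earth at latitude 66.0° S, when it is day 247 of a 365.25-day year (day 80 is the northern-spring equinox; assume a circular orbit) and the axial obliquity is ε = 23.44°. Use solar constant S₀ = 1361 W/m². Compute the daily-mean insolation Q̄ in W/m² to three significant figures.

Solar longitude: λ_s = 360° × (247 − 80)/365.25 = 164.600°.
sin δ = sin 23.44° × sin 164.600° = 0.10564, so δ = +6.064°.
cos H₀ = −tan(-66.0°) tan(+6.064°) = 0.2386, H₀ = 1.3299 rad.
Bracket: H₀ sin φ sin δ + cos φ cos δ sin H₀ = 1.3299×-0.91355×0.10564 + 0.40674×0.99440×0.97112 = -0.128345 + 0.392781 = 0.264436.
Q̄ = (S₀/π) × [bracket] = (1361/π) × 0.264436 = 114.6 W/m².

Q̄ ≈ 115 W/m²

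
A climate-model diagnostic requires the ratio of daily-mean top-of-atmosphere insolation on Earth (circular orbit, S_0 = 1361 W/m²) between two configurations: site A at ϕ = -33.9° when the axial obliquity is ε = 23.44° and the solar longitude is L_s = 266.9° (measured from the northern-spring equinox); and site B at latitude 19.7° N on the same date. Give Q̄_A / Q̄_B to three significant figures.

Q̄_A / Q̄_B ≈ 1.72

— Configuration A (ϕ=-33.9°):
Solar declination: sin δ = sin ε · sin L_s = sin 23.44° × sin 266.9° = -0.39721, so δ = -23.404°.
cos h₀ = −tan(-33.9°) tan(-23.404°) = -0.2908, h₀ = 1.8659 rad.
Bracket: h₀ sin ϕ sin δ + cos ϕ cos δ sin h₀ = 1.8659×-0.55775×-0.39721 + 0.83001×0.91773×0.95677 = 0.413379 + 0.728796 = 1.142175.
Q̄ = (S_0/π) × [bracket] = (1361/π) × 1.142175 = 494.81 W/m².
— Configuration B (ϕ=+19.7°):
cos h₀ = −tan(+19.7°) tan(-23.404°) = 0.1550, h₀ = 1.4152 rad.
Bracket: h₀ sin ϕ sin δ + cos ϕ cos δ sin h₀ = 1.4152×0.33710×-0.39721 + 0.94147×0.91773×0.98792 = -0.189495 + 0.853578 = 0.664083.
Q̄ = (S_0/π) × [bracket] = (1361/π) × 0.664083 = 287.69 W/m².
Ratio Q̄_A / Q̄_B = 494.81 / 287.69 = 1.720.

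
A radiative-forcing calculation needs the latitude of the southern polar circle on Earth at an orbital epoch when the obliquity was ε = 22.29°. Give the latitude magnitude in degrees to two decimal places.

The polar circle is the lowest latitude that experiences at least one full rotation of continuous darkness at the northern-summer solstice; it lies at |φ| = 90° − ε = 90° − 22.29° = 67.71°.

67.71°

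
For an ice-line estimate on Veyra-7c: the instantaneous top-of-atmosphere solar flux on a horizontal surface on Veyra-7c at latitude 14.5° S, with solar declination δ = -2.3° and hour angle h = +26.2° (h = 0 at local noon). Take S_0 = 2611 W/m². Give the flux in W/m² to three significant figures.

2.29e+03 W/m²

cos θ_z = sin ϕ sin δ + cos ϕ cos δ cos h = 0.010048 + 0.867979 = 0.878027.
Flux = S_0 · cos θ_z = 2611 × 0.878027 = 2293 W/m².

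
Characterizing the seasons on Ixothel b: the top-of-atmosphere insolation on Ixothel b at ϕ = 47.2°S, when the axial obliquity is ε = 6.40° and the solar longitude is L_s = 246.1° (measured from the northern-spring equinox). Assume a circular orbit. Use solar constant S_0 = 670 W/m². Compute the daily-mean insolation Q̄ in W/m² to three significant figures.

Q̄ ≈ 170 W/m²

Solar declination: sin δ = sin ε · sin L_s = sin 6.40° × sin 246.1° = -0.10191, so δ = -5.849°.
cos h₀ = −tan(-47.2°) tan(-5.849°) = -0.1106, h₀ = 1.6817 rad.
Bracket: h₀ sin ϕ sin δ + cos ϕ cos δ sin h₀ = 1.6817×-0.73373×-0.10191 + 0.67944×0.99479×0.99386 = 0.125748 + 0.671750 = 0.797498.
Q̄ = (S_0/π) × [bracket] = (670/π) × 0.797498 = 170.1 W/m².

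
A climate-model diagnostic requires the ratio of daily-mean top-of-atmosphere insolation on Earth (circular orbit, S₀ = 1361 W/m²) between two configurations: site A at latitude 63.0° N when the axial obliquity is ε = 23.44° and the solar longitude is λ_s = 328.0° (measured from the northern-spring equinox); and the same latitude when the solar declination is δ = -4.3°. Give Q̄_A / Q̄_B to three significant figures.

— Configuration A (φ=+63.0°):
Solar declination: sin δ = sin ε · sin λ_s = sin 23.44° × sin 328.0° = -0.21080, so δ = -12.169°.
cos H₀ = −tan(+63.0°) tan(-12.169°) = 0.4232, H₀ = 1.1338 rad.
Bracket: H₀ sin φ sin δ + cos φ cos δ sin H₀ = 1.1338×0.89101×-0.21080 + 0.45399×0.97753×0.90603 = -0.212956 + 0.402086 = 0.189130.
Q̄ = (S₀/π) × [bracket] = (1361/π) × 0.189130 = 81.935 W/m².
— Configuration B (φ=+63.0°):
cos H₀ = −tan(+63.0°) tan(-4.300°) = 0.1476, H₀ = 1.4227 rad.
Bracket: H₀ sin φ sin δ + cos φ cos δ sin H₀ = 1.4227×0.89101×-0.07498 + 0.45399×0.99719×0.98905 = -0.095048 + 0.447757 = 0.352709.
Q̄ = (S₀/π) × [bracket] = (1361/π) × 0.352709 = 152.80 W/m².
Ratio Q̄_A / Q̄_B = 81.935 / 152.80 = 0.5362.

Q̄_A / Q̄_B ≈ 0.536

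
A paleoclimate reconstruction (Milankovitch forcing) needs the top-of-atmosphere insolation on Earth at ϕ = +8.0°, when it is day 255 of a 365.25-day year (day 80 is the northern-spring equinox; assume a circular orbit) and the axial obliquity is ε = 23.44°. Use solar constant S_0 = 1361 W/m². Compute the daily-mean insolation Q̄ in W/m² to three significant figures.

Solar longitude: L_s = 360° × (255 − 80)/365.25 = 172.485°.
sin δ = sin 23.44° × sin 172.485° = 0.05203, so δ = +2.982°.
cos h₀ = −tan(+8.0°) tan(+2.982°) = -0.0073, h₀ = 1.5781 rad.
Bracket: h₀ sin ϕ sin δ + cos ϕ cos δ sin h₀ = 1.5781×0.13917×0.05203 + 0.99027×0.99865×0.99997 = 0.011427 + 0.988903 = 1.000330.
Q̄ = (S_0/π) × [bracket] = (1361/π) × 1.000330 = 433.4 W/m².

Q̄ ≈ 433 W/m²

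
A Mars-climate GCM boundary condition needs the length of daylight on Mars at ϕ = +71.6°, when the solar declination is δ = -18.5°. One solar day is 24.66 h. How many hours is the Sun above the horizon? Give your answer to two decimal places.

0.00 h

cos h₀ = −tan ϕ · tan δ = 1.0058 ≥ 1, so the Sun never rises (polar night) and h₀ = 0.
Daylight = 2h₀/(2π) × 24.66 h = (0.0000/π) × 24.66 = 0.00 h.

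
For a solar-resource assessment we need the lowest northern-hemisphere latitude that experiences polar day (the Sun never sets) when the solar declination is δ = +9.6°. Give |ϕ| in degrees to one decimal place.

Polar day requires cos h₀ = −tan ϕ tan δ ≤ −1, i.e. tan ϕ tan δ ≥ 1.
The boundary is |tan ϕ| · |tan δ| = 1, so |ϕ| = 90° − |δ| = 90° − 9.6° = 80.4° in the northern hemisphere.

|ϕ| = 80.4°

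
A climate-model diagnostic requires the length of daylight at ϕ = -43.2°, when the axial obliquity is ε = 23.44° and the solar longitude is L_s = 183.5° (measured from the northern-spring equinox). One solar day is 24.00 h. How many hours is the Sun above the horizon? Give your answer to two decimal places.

Solar declination: sin δ = sin ε · sin L_s = sin 23.44° × sin 183.5° = -0.02428, so δ = -1.392°.
cos h₀ = −tan ϕ · tan δ = −tan(-43.2°) × tan(-1.392°) = -0.0228, so h₀ = 1.5936 rad = 91.31°.
Daylight = 2h₀/(2π) × 24.00 h = (1.5936/π) × 24.00 = 12.17 h.

12.17 h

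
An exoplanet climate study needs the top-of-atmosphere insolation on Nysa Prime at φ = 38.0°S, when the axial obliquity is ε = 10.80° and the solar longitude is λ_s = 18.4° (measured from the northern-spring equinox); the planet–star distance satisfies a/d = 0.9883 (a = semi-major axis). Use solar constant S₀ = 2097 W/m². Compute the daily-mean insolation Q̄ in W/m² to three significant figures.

Solar declination: sin δ = sin ε · sin λ_s = sin 10.80° × sin 18.4° = 0.05915, so δ = +3.391°.
cos H₀ = −tan(-38.0°) tan(+3.391°) = 0.0463, H₀ = 1.5245 rad.
Bracket: H₀ sin φ sin δ + cos φ cos δ sin H₀ = 1.5245×-0.61566×0.05915 + 0.78801×0.99825×0.99893 = -0.055517 + 0.785789 = 0.730272.
Inverse-square distance factor (a/d)² = 0.9883² = 0.976737.
Q̄ = (S₀/π) × 0.976737 × [bracket] = (2097/π) × 0.976737 × 0.730272 = 476.1 W/m².

Q̄ ≈ 476 W/m²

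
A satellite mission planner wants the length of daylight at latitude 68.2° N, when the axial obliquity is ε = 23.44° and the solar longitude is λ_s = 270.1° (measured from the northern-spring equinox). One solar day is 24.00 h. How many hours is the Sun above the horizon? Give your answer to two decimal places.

Solar declination: sin δ = sin ε · sin λ_s = sin 23.44° × sin 270.1° = -0.39779, so δ = -23.440°.
cos H₀ = −tan φ · tan δ = 1.0840 ≥ 1, so the Sun never rises (polar night) and H₀ = 0.
Daylight = 2H₀/(2π) × 24.00 h = (0.0000/π) × 24.00 = 0.00 h.

0.00 h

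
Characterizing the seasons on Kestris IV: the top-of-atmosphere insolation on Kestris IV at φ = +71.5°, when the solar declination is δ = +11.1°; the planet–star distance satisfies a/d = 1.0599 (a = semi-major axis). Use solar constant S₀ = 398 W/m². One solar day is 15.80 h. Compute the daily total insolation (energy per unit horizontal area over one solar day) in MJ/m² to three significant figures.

5.29 MJ/m²

cos H₀ = −tan(+71.5°) tan(+11.100°) = -0.5864, H₀ = 2.1974 rad.
Bracket: H₀ sin φ sin δ + cos φ cos δ sin H₀ = 2.1974×0.94832×0.19252 + 0.31730×0.98129×0.81005 = 0.401181 + 0.252220 = 0.653401.
Inverse-square distance factor (a/d)² = 1.0599² = 1.123388.
Q̄ = (S₀/π) × 1.123388 × [bracket] = (398/π) × 1.123388 × 0.653401 = 92.991 W/m².
Daily total = Q̄ × 15.80 h × 3600 s/h = 92.991 × 15.80 × 3600 / 10⁶ = 5.289 MJ/m².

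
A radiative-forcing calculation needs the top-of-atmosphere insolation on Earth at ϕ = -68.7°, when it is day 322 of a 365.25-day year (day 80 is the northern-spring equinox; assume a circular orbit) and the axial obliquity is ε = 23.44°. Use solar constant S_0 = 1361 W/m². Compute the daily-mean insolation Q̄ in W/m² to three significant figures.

Solar longitude: L_s = 360° × (322 − 80)/365.25 = 238.522°.
sin δ = sin 23.44° × sin 238.522° = -0.33925, so δ = -19.831°.
cos h₀ = −tan(-68.7°) tan(-19.831°) = -0.9250, h₀ = 2.7518 rad.
Bracket: h₀ sin ϕ sin δ + cos ϕ cos δ sin h₀ = 2.7518×-0.93169×-0.33925 + 0.36325×0.94070×0.38001 = 0.869777 + 0.129853 = 0.999630.
Q̄ = (S_0/π) × [bracket] = (1361/π) × 0.999630 = 433.1 W/m².

Q̄ ≈ 433 W/m²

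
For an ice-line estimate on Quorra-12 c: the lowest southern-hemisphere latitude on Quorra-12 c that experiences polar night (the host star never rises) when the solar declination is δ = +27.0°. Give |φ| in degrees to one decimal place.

|φ| = 63.0°

Polar night requires cos H₀ = −tan φ tan δ ≥ 1, i.e. tan φ tan δ ≤ −1.
The boundary is |tan φ| · |tan δ| = 1, so |φ| = 90° − |δ| = 90° − 27.0° = 63.0° in the southern hemisphere.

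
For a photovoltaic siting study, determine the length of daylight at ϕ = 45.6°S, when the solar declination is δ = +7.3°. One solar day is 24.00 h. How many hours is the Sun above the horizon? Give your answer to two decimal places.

cos h₀ = −tan ϕ · tan δ = −tan(-45.6°) × tan(+7.300°) = 0.1308, so h₀ = 1.4396 rad = 82.48°.
Daylight = 2h₀/(2π) × 24.00 h = (1.4396/π) × 24.00 = 11.00 h.

11.00 h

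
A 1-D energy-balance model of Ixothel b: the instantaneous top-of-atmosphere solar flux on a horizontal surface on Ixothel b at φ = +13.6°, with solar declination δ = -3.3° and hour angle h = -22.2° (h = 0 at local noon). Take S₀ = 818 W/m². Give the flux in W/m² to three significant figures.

cos θ_z = sin φ sin δ + cos φ cos δ cos h = -0.013536 + 0.898418 = 0.884882.
Flux = S₀ · cos θ_z = 818 × 0.884882 = 723.8 W/m².

724 W/m²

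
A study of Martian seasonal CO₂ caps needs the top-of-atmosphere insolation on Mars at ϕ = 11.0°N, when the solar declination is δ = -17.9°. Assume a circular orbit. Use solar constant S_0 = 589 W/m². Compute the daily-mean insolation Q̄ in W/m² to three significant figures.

Q̄ ≈ 158 W/m²

cos h₀ = −tan(+11.0°) tan(-17.900°) = 0.0628, h₀ = 1.5080 rad.
Bracket: h₀ sin ϕ sin δ + cos ϕ cos δ sin h₀ = 1.5080×0.19081×-0.30736 + 0.98163×0.95159×0.99803 = -0.088440 + 0.932269 = 0.843829.
Q̄ = (S_0/π) × [bracket] = (589/π) × 0.843829 = 158.2 W/m².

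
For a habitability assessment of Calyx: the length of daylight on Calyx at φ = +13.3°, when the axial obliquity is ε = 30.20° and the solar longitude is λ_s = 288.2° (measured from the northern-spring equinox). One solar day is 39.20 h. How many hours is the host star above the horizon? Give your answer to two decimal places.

17.99 h

Solar declination: sin δ = sin ε · sin λ_s = sin 30.20° × sin 288.2° = -0.47785, so δ = -28.545°.
cos H₀ = −tan φ · tan δ = −tan(+13.3°) × tan(-28.545°) = 0.1286, so H₀ = 1.4418 rad = 82.61°.
Daylight = 2H₀/(2π) × 39.20 h = (1.4418/π) × 39.20 = 17.99 h.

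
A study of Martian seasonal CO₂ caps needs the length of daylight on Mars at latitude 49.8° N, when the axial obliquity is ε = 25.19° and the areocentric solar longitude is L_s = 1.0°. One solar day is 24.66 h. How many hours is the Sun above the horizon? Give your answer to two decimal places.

sin δ = sin 25.19° × sin 1.0° = 0.00743, so δ = +0.426°.
cos h₀ = −tan ϕ · tan δ = −tan(+49.8°) × tan(+0.426°) = -0.0088, so h₀ = 1.5796 rad = 90.50°.
Daylight = 2h₀/(2π) × 24.66 h = (1.5796/π) × 24.66 = 12.40 h.

12.40 h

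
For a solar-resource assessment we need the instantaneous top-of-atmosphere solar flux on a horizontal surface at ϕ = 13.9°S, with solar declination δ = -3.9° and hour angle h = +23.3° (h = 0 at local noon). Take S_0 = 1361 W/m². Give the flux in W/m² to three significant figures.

1.23e+03 W/m²

cos θ_z = sin ϕ sin δ + cos ϕ cos δ cos h = 0.016339 + 0.889486 = 0.905825.
Flux = S_0 · cos θ_z = 1361 × 0.905825 = 1233 W/m².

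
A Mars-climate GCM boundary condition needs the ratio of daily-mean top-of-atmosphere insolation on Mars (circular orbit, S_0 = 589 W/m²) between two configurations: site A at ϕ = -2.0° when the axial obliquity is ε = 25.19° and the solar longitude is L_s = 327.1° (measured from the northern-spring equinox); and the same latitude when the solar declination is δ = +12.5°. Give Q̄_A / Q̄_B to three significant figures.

Q̄_A / Q̄_B ≈ 1.02

— Configuration A (ϕ=-2.0°):
Solar declination: sin δ = sin ε · sin L_s = sin 25.19° × sin 327.1° = -0.23119, so δ = -13.367°.
cos h₀ = −tan(-2.0°) tan(-13.367°) = -0.0083, h₀ = 1.5791 rad.
Bracket: h₀ sin ϕ sin δ + cos ϕ cos δ sin h₀ = 1.5791×-0.03490×-0.23119 + 0.99939×0.97291×0.99997 = 0.012741 + 0.972287 = 0.985028.
Q̄ = (S_0/π) × [bracket] = (589/π) × 0.985028 = 184.68 W/m².
— Configuration B (ϕ=-2.0°):
cos h₀ = −tan(-2.0°) tan(+12.500°) = 0.0077, h₀ = 1.5631 rad.
Bracket: h₀ sin ϕ sin δ + cos ϕ cos δ sin h₀ = 1.5631×-0.03490×0.21644 + 0.99939×0.97630×0.99997 = -0.011807 + 0.975675 = 0.963868.
Q̄ = (S_0/π) × [bracket] = (589/π) × 0.963868 = 180.71 W/m².
Ratio Q̄_A / Q̄_B = 184.68 / 180.71 = 1.022.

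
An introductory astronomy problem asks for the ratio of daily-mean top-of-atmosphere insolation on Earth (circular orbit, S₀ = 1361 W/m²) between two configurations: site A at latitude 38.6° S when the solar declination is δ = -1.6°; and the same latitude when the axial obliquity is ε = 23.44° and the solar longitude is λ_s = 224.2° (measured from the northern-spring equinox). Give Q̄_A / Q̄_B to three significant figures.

Q̄_A / Q̄_B ≈ 0.776

— Configuration A (φ=-38.6°):
cos H₀ = −tan(-38.6°) tan(-1.600°) = -0.0223, H₀ = 1.5931 rad.
Bracket: H₀ sin φ sin δ + cos φ cos δ sin H₀ = 1.5931×-0.62388×-0.02792 + 0.78152×0.99961×0.99975 = 0.027750 + 0.781020 = 0.808770.
Q̄ = (S₀/π) × [bracket] = (1361/π) × 0.808770 = 350.38 W/m².
— Configuration B (φ=-38.6°):
Solar declination: sin δ = sin ε · sin λ_s = sin 23.44° × sin 224.2° = -0.27732, so δ = -16.101°.
cos H₀ = −tan(-38.6°) tan(-16.101°) = -0.2304, H₀ = 1.8033 rad.
Bracket: H₀ sin φ sin δ + cos φ cos δ sin H₀ = 1.8033×-0.62388×-0.27732 + 0.78152×0.96078×0.97309 = 0.311997 + 0.730663 = 1.042660.
Q̄ = (S₀/π) × [bracket] = (1361/π) × 1.042660 = 451.70 W/m².
Ratio Q̄_A / Q̄_B = 350.38 / 451.70 = 0.7757.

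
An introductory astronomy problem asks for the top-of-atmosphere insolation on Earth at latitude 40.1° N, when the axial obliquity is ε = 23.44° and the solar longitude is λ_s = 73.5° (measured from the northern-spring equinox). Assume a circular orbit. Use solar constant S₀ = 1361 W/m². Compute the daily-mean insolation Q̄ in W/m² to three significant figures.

Q̄ ≈ 492 W/m²

Solar declination: sin δ = sin ε · sin λ_s = sin 23.44° × sin 73.5° = 0.38141, so δ = +22.421°.
cos H₀ = −tan(+40.1°) tan(+22.421°) = -0.3474, H₀ = 1.9256 rad.
Bracket: H₀ sin φ sin δ + cos φ cos δ sin H₀ = 1.9256×0.64412×0.38141 + 0.76492×0.92441×0.93770 = 0.473069 + 0.663047 = 1.136116.
Q̄ = (S₀/π) × [bracket] = (1361/π) × 1.136116 = 492.2 W/m².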